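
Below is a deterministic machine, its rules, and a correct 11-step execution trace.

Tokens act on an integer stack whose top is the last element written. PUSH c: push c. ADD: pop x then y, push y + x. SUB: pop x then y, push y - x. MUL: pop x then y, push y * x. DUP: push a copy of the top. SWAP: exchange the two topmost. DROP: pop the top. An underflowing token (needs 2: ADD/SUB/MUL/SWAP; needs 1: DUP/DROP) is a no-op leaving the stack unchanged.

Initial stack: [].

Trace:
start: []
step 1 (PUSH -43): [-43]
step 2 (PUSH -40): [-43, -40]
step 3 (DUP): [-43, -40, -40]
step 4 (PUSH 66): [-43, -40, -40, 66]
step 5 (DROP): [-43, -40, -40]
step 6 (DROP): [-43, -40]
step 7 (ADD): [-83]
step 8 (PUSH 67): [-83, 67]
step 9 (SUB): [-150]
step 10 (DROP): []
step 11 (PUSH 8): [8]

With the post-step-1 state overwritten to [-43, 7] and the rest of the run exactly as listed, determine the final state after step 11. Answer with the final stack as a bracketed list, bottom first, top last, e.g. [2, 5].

state after step 1 := [-43, 7]
step 2 (PUSH -40): [-43, 7, -40]
step 3 (DUP): [-43, 7, -40, -40]
step 4 (PUSH 66): [-43, 7, -40, -40, 66]
step 5 (DROP): [-43, 7, -40, -40]
step 6 (DROP): [-43, 7, -40]
step 7 (ADD): [-43, -33]
step 8 (PUSH 67): [-43, -33, 67]
step 9 (SUB): [-43, -100]
step 10 (DROP): [-43]
step 11 (PUSH 8): [-43, 8]

[-43, 8]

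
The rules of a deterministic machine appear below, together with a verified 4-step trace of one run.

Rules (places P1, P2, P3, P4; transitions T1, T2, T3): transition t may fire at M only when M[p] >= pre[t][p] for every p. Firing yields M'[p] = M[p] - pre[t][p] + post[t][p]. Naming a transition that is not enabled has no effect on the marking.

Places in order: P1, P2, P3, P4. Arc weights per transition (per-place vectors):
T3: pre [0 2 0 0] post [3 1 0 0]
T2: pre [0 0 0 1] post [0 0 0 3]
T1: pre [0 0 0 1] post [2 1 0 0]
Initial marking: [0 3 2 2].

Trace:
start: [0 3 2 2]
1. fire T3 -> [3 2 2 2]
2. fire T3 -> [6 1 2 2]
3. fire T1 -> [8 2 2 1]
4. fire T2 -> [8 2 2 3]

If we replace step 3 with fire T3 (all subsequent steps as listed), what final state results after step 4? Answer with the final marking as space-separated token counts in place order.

6 1 2 4

(re-executing from step 3 with the substitution; state before step 3: [6 1 2 2])
3. fire T3 -> [6 1 2 2]
4. fire T2 -> [6 1 2 4]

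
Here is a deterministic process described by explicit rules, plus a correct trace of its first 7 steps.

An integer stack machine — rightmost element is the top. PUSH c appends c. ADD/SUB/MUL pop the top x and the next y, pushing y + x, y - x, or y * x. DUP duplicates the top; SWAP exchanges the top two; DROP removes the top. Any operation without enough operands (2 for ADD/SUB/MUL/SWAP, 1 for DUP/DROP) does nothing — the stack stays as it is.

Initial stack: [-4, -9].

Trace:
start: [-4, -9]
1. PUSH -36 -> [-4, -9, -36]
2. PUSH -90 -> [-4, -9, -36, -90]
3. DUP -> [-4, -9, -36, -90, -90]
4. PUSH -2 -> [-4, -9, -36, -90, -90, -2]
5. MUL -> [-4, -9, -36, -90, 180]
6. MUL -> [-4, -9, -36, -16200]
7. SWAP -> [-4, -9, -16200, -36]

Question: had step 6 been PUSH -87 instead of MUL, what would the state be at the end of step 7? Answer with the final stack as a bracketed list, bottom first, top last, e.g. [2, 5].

(re-executing from step 6 with the substitution; state before step 6: [-4, -9, -36, -90, 180])
6. PUSH -87 -> [-4, -9, -36, -90, 180, -87]
7. SWAP -> [-4, -9, -36, -90, -87, 180]

[-4, -9, -36, -90, -87, 180]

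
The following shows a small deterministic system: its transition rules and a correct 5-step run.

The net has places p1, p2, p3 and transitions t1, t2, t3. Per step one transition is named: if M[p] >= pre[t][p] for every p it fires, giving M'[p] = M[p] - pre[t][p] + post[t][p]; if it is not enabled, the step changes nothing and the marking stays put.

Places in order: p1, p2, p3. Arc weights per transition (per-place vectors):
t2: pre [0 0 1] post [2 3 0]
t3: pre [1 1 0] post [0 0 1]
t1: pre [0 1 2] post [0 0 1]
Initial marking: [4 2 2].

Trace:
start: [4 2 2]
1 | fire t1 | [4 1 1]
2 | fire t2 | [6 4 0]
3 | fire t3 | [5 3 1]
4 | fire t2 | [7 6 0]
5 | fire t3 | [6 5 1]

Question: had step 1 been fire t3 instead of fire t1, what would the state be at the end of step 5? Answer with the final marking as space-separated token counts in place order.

(re-executing from step 1 with the substitution; state before step 1: [4 2 2])
1 | fire t3 | [3 1 3]
2 | fire t2 | [5 4 2]
3 | fire t3 | [4 3 3]
4 | fire t2 | [6 6 2]
5 | fire t3 | [5 5 3]

5 5 3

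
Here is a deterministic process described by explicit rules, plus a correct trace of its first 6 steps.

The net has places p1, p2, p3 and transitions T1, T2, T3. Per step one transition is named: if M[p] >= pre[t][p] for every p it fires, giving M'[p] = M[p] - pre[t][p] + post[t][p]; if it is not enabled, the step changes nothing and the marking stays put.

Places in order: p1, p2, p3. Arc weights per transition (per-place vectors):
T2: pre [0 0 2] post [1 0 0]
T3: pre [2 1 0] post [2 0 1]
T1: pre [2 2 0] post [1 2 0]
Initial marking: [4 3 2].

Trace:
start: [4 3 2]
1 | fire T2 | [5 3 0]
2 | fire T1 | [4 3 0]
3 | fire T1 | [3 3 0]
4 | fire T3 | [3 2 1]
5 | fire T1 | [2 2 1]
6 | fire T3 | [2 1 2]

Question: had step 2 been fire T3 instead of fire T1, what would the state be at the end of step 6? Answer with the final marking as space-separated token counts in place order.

4 0 3

(re-executing from step 2 with the substitution; state before step 2: [5 3 0])
2 | fire T3 | [5 2 1]
3 | fire T1 | [4 2 1]
4 | fire T3 | [4 1 2]
5 | fire T1 | [4 1 2]
6 | fire T3 | [4 0 3]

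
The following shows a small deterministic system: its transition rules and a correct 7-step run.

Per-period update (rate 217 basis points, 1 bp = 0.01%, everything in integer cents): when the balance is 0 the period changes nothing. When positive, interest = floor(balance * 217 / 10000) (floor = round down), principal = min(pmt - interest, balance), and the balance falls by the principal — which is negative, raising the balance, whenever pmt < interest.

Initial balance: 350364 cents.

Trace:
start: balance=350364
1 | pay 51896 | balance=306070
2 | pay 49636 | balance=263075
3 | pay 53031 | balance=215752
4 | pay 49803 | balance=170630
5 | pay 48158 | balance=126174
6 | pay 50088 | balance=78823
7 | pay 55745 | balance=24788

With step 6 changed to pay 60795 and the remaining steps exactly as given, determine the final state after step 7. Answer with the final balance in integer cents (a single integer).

(re-executing from step 6 with the substitution; state before step 6: balance=126174)
6 | pay 60795 | balance=68116
7 | pay 55745 | balance=13849

13849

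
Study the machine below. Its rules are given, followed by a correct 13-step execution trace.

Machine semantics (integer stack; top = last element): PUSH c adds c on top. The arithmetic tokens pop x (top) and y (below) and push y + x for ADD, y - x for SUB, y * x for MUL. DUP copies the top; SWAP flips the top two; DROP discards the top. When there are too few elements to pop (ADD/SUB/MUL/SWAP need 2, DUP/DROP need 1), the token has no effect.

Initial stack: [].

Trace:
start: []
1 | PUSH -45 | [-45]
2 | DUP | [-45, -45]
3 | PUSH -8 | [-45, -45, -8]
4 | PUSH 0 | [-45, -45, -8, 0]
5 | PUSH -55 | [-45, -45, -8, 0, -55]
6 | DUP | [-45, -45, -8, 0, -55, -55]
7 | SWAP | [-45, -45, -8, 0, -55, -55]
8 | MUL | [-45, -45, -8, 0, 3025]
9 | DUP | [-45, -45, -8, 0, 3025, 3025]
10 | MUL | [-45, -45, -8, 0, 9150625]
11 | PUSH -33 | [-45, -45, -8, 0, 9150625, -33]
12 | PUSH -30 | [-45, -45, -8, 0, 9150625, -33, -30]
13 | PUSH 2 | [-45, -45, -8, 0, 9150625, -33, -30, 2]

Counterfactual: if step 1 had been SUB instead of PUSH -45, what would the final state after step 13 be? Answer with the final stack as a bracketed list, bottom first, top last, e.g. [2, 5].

(re-executing from step 1 with the substitution; state before step 1: [])
1 | SUB | []
2 | DUP | []
3 | PUSH -8 | [-8]
4 | PUSH 0 | [-8, 0]
5 | PUSH -55 | [-8, 0, -55]
6 | DUP | [-8, 0, -55, -55]
7 | SWAP | [-8, 0, -55, -55]
8 | MUL | [-8, 0, 3025]
9 | DUP | [-8, 0, 3025, 3025]
10 | MUL | [-8, 0, 9150625]
11 | PUSH -33 | [-8, 0, 9150625, -33]
12 | PUSH -30 | [-8, 0, 9150625, -33, -30]
13 | PUSH 2 | [-8, 0, 9150625, -33, -30, 2]

[-8, 0, 9150625, -33, -30, 2]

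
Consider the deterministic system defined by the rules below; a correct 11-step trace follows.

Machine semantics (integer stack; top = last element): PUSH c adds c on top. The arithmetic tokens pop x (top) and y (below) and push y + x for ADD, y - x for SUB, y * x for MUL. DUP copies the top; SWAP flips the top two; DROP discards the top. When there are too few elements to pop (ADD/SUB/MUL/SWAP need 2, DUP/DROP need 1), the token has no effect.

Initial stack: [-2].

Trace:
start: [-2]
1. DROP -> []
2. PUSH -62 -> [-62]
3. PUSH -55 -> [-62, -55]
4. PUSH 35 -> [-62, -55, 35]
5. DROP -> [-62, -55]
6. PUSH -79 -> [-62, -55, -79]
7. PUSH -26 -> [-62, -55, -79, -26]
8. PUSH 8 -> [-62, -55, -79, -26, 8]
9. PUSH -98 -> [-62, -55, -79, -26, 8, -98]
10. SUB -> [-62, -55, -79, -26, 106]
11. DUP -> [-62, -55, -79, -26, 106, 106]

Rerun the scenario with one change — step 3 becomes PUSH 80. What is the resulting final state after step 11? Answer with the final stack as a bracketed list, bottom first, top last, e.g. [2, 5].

[-62, 80, -79, -26, 106, 106]

(re-executing from step 3 with the substitution; state before step 3: [-62])
3. PUSH 80 -> [-62, 80]
4. PUSH 35 -> [-62, 80, 35]
5. DROP -> [-62, 80]
6. PUSH -79 -> [-62, 80, -79]
7. PUSH -26 -> [-62, 80, -79, -26]
8. PUSH 8 -> [-62, 80, -79, -26, 8]
9. PUSH -98 -> [-62, 80, -79, -26, 8, -98]
10. SUB -> [-62, 80, -79, -26, 106]
11. DUP -> [-62, 80, -79, -26, 106, 106]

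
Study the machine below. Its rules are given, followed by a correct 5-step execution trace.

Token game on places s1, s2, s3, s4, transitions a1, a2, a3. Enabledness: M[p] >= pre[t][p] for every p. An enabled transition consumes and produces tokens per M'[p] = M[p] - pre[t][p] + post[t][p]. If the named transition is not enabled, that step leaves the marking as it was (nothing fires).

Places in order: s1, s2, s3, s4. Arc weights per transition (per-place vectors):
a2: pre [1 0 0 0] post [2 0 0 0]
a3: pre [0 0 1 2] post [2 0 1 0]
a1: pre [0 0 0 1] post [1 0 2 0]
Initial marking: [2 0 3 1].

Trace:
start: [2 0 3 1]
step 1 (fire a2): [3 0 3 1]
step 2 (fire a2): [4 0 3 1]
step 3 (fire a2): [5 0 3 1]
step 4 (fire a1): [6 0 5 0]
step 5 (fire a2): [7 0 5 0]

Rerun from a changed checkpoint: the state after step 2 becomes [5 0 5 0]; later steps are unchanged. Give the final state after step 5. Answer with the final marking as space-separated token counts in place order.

state after step 2 := [5 0 5 0]
step 3 (fire a2): [6 0 5 0]
step 4 (fire a1): [6 0 5 0]
step 5 (fire a2): [7 0 5 0]

7 0 5 0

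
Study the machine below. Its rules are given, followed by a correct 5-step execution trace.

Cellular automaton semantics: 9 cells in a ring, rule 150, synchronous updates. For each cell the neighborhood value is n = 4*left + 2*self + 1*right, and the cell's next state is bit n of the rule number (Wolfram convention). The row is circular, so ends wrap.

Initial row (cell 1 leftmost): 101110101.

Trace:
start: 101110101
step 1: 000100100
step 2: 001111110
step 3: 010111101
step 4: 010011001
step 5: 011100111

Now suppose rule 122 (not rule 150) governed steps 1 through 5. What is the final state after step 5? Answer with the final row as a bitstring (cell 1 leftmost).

(re-executing steps 1..5 under rule 122; state before step 1: 101110101)
step 1: 111011011
step 2: 001111110
step 3: 011000011
step 4: 111100111
step 5: 000111100

000111100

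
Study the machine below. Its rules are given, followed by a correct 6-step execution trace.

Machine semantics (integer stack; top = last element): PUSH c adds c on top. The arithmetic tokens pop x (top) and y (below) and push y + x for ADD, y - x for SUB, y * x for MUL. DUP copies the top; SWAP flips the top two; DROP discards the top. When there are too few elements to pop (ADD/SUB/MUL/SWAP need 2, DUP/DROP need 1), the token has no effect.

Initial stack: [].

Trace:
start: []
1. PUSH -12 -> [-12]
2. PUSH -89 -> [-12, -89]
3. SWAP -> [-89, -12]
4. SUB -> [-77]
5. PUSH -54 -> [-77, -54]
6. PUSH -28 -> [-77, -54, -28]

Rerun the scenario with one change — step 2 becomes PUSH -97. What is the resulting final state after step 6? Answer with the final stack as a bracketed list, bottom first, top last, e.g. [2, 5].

[-85, -54, -28]

(re-executing from step 2 with the substitution; state before step 2: [-12])
2. PUSH -97 -> [-12, -97]
3. SWAP -> [-97, -12]
4. SUB -> [-85]
5. PUSH -54 -> [-85, -54]
6. PUSH -28 -> [-85, -54, -28]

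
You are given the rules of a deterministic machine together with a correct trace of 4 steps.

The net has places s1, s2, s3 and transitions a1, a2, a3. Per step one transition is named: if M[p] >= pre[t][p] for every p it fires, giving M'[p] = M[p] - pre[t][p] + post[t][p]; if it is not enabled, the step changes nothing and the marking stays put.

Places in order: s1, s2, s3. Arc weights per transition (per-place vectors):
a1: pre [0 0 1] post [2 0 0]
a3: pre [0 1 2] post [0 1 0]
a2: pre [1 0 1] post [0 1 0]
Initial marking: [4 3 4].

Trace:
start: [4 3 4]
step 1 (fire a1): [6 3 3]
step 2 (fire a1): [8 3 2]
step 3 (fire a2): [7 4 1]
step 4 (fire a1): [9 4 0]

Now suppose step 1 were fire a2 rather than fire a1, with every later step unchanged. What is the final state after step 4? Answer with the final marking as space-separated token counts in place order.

(re-executing from step 1 with the substitution; state before step 1: [4 3 4])
step 1 (fire a2): [3 4 3]
step 2 (fire a1): [5 4 2]
step 3 (fire a2): [4 5 1]
step 4 (fire a1): [6 5 0]

6 5 0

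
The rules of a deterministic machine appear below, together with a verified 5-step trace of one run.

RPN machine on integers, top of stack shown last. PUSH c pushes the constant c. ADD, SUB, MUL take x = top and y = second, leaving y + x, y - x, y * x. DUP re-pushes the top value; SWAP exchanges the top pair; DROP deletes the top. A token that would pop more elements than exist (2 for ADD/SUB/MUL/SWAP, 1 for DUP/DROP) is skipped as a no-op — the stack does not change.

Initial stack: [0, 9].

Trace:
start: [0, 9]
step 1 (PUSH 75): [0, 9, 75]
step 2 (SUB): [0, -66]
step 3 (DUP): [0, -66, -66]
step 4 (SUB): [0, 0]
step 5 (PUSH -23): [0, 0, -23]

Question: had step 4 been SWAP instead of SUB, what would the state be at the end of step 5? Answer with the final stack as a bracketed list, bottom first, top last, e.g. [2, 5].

(re-executing from step 4 with the substitution; state before step 4: [0, -66, -66])
step 4 (SWAP): [0, -66, -66]
step 5 (PUSH -23): [0, -66, -66, -23]

[0, -66, -66, -23]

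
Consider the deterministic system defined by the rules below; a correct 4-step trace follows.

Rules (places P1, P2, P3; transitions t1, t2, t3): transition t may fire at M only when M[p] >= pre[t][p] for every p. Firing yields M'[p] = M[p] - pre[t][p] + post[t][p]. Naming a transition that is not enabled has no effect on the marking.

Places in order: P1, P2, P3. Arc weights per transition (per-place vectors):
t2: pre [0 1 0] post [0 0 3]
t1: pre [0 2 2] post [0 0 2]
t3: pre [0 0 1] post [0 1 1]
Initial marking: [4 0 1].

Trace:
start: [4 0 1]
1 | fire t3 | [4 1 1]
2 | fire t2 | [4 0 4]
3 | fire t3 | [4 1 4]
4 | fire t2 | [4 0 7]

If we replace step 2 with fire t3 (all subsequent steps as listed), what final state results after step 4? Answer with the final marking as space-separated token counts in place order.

4 2 4

(re-executing from step 2 with the substitution; state before step 2: [4 1 1])
2 | fire t3 | [4 2 1]
3 | fire t3 | [4 3 1]
4 | fire t2 | [4 2 4]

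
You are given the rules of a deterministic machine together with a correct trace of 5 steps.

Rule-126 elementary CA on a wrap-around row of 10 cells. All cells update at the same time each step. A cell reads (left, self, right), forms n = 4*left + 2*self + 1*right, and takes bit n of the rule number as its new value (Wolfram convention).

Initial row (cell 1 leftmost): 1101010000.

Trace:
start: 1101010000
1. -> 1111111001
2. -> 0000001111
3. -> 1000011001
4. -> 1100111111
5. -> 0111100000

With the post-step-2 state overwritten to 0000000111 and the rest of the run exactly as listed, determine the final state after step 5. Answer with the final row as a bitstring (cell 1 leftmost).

state after step 2 := 0000000111
3. -> 1000001101
4. -> 1100011111
5. -> 0110110000

0110110000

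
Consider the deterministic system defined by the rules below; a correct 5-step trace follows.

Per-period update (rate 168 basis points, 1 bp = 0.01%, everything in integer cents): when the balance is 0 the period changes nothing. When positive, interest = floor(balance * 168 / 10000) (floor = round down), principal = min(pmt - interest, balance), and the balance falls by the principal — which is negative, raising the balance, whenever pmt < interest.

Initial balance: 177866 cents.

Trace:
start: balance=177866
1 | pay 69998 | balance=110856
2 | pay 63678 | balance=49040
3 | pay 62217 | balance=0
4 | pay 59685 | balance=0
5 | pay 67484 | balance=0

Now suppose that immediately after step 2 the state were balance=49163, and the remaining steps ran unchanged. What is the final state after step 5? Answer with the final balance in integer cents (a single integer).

0

state after step 2 := balance=49163
3 | pay 62217 | balance=0
4 | pay 59685 | balance=0
5 | pay 67484 | balance=0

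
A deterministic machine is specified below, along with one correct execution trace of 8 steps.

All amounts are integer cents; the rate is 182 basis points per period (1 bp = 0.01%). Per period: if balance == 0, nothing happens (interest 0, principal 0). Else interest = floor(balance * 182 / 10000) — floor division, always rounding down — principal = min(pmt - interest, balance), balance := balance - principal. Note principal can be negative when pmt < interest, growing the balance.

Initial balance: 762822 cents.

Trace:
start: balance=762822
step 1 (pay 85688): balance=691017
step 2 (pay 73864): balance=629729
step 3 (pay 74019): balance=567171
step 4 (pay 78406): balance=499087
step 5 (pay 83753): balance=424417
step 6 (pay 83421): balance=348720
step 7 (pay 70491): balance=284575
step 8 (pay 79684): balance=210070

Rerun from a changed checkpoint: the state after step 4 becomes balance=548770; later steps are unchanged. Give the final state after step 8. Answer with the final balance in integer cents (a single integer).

263470

state after step 4 := balance=548770
step 5 (pay 83753): balance=475004
step 6 (pay 83421): balance=400228
step 7 (pay 70491): balance=337021
step 8 (pay 79684): balance=263470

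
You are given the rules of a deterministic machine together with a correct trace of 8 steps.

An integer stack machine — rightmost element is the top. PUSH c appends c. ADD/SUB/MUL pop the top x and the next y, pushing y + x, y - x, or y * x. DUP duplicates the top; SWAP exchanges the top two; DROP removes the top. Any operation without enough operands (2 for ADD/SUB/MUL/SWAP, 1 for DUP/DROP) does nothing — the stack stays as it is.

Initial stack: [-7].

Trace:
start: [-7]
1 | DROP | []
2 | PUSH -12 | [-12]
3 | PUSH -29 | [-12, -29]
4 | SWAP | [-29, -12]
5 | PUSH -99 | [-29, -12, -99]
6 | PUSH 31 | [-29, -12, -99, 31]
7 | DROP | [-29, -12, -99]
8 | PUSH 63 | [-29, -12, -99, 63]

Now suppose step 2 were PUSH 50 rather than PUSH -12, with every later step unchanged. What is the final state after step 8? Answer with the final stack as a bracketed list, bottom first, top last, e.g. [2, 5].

[-29, 50, -99, 63]

(re-executing from step 2 with the substitution; state before step 2: [])
2 | PUSH 50 | [50]
3 | PUSH -29 | [50, -29]
4 | SWAP | [-29, 50]
5 | PUSH -99 | [-29, 50, -99]
6 | PUSH 31 | [-29, 50, -99, 31]
7 | DROP | [-29, 50, -99]
8 | PUSH 63 | [-29, 50, -99, 63]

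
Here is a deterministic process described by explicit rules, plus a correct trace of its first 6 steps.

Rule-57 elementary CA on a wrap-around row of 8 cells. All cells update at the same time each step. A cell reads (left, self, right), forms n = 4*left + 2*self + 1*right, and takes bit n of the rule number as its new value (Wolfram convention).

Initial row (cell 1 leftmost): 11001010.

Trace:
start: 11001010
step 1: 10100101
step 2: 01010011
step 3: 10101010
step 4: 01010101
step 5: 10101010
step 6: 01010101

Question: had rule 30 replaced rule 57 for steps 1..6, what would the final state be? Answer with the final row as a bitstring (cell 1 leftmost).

(re-executing steps 1..6 under rule 30; state before step 1: 11001010)
step 1: 10111010
step 2: 10100010
step 3: 10110110
step 4: 10100100
step 5: 10111111
step 6: 00100000

00100000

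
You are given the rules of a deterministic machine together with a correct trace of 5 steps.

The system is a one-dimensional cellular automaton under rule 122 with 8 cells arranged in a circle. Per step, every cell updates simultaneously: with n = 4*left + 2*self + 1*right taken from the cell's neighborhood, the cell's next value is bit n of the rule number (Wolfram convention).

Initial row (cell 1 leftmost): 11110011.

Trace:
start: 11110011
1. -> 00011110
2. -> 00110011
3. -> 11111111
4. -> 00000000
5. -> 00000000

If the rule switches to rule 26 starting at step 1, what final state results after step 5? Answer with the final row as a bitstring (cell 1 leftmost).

01011010

(re-executing steps 1..5 under rule 26; state before step 1: 11110011)
1. -> 00001110
2. -> 00011001
3. -> 10110110
4. -> 00100100
5. -> 01011010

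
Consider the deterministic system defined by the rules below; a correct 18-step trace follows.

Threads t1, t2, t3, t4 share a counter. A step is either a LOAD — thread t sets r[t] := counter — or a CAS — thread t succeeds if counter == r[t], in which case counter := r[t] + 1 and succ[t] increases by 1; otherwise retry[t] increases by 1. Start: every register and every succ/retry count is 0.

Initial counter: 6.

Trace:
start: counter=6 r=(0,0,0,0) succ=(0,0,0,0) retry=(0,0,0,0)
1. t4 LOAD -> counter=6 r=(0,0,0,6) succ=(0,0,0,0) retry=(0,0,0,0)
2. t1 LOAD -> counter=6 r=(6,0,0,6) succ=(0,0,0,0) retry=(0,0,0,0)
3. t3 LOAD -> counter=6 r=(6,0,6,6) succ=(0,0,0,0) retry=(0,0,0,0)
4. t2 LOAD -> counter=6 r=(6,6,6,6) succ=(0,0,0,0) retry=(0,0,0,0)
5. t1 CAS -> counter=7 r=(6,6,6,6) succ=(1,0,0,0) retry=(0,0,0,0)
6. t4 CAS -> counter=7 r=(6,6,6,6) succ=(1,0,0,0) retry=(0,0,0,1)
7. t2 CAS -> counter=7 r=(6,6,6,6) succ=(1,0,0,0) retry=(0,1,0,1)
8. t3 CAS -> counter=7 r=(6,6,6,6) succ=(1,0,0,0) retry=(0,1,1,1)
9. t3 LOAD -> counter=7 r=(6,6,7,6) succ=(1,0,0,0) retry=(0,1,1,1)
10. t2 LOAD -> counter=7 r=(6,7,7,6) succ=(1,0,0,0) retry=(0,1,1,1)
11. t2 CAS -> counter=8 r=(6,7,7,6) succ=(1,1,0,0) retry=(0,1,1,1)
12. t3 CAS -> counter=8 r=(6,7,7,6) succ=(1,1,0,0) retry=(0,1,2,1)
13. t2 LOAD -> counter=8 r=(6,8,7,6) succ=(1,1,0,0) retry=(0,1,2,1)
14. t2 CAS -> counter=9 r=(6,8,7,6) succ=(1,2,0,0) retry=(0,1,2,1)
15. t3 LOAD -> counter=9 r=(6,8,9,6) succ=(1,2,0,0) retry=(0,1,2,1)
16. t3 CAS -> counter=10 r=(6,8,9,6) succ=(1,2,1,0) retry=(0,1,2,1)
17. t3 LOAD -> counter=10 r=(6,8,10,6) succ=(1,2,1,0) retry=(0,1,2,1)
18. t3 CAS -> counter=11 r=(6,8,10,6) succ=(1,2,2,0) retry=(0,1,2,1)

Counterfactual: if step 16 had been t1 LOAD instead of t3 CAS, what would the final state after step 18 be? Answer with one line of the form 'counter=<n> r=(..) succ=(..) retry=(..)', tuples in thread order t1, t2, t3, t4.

(re-executing from step 16 with the substitution; state before step 16: counter=9 r=(6,8,9,6) succ=(1,2,0,0) retry=(0,1,2,1))
16. t1 LOAD -> counter=9 r=(9,8,9,6) succ=(1,2,0,0) retry=(0,1,2,1)
17. t3 LOAD -> counter=9 r=(9,8,9,6) succ=(1,2,0,0) retry=(0,1,2,1)
18. t3 CAS -> counter=10 r=(9,8,9,6) succ=(1,2,1,0) retry=(0,1,2,1)

counter=10 r=(9,8,9,6) succ=(1,2,1,0) retry=(0,1,2,1)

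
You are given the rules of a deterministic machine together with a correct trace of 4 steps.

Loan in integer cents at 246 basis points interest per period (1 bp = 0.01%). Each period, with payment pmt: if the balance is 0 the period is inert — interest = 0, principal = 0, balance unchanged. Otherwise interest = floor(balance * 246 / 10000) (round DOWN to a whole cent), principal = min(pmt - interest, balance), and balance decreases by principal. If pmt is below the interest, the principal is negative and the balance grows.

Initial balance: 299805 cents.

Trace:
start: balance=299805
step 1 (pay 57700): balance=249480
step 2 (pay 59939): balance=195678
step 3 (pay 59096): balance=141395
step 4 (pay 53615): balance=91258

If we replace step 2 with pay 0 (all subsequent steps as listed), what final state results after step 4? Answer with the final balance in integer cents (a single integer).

(re-executing from step 2 with the substitution; state before step 2: balance=249480)
step 2 (pay 0): balance=255617
step 3 (pay 59096): balance=202809
step 4 (pay 53615): balance=154183

154183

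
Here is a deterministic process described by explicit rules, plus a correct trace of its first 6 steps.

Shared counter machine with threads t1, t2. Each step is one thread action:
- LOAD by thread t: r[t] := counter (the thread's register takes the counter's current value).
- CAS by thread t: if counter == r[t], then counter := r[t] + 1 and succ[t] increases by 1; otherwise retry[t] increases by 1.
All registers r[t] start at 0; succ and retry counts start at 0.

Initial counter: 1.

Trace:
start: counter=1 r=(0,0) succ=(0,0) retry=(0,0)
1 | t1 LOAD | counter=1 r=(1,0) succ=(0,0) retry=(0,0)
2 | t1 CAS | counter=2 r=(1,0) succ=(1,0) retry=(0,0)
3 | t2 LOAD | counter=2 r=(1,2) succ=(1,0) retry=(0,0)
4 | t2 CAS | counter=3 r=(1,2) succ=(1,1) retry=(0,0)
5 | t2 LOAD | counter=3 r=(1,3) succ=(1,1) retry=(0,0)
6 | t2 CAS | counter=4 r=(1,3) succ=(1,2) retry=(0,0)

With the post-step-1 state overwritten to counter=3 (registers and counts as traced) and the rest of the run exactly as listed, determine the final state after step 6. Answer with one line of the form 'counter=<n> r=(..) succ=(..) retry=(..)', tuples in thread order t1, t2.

state after step 1 := counter=3 r=(1,0) succ=(0,0) retry=(0,0)
2 | t1 CAS | counter=3 r=(1,0) succ=(0,0) retry=(1,0)
3 | t2 LOAD | counter=3 r=(1,3) succ=(0,0) retry=(1,0)
4 | t2 CAS | counter=4 r=(1,3) succ=(0,1) retry=(1,0)
5 | t2 LOAD | counter=4 r=(1,4) succ=(0,1) retry=(1,0)
6 | t2 CAS | counter=5 r=(1,4) succ=(0,2) retry=(1,0)

counter=5 r=(1,4) succ=(0,2) retry=(1,0)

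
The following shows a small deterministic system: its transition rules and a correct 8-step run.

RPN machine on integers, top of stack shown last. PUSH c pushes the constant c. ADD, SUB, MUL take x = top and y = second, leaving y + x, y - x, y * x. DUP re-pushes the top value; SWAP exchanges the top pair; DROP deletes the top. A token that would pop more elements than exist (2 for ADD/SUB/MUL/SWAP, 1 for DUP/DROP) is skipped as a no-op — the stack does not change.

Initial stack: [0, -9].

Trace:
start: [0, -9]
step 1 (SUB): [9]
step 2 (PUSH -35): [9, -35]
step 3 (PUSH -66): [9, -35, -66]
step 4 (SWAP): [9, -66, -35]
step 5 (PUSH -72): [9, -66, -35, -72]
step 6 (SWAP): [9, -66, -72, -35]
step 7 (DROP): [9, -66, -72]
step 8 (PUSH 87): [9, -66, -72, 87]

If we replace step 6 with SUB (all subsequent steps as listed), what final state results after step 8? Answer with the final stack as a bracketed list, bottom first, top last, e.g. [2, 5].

(re-executing from step 6 with the substitution; state before step 6: [9, -66, -35, -72])
step 6 (SUB): [9, -66, 37]
step 7 (DROP): [9, -66]
step 8 (PUSH 87): [9, -66, 87]

[9, -66, 87]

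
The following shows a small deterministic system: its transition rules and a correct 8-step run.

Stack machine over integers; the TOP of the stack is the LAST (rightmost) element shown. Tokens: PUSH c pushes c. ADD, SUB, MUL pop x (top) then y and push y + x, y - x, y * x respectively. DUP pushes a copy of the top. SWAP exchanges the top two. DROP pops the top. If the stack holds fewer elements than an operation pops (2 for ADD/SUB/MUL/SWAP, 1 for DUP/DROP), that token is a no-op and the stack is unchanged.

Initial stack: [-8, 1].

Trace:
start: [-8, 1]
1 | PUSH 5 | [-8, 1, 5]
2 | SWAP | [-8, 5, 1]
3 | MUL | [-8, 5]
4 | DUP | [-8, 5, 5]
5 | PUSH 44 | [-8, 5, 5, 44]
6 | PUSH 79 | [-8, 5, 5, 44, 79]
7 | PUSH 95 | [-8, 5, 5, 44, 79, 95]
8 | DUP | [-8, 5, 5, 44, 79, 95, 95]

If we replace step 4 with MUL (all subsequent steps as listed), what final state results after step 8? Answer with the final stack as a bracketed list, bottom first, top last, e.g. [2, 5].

[-40, 44, 79, 95, 95]

(re-executing from step 4 with the substitution; state before step 4: [-8, 5])
4 | MUL | [-40]
5 | PUSH 44 | [-40, 44]
6 | PUSH 79 | [-40, 44, 79]
7 | PUSH 95 | [-40, 44, 79, 95]
8 | DUP | [-40, 44, 79, 95, 95]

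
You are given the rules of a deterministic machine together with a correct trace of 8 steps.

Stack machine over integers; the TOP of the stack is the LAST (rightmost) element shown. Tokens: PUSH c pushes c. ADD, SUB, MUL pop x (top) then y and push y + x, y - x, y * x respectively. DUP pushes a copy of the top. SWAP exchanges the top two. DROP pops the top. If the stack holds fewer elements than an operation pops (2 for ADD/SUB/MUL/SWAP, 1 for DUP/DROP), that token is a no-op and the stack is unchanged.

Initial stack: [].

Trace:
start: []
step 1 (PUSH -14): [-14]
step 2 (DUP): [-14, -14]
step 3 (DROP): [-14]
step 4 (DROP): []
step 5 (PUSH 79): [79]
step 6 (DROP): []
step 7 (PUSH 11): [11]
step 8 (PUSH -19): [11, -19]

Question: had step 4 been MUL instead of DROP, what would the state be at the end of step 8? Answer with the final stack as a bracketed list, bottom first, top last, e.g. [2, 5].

(re-executing from step 4 with the substitution; state before step 4: [-14])
step 4 (MUL): [-14]
step 5 (PUSH 79): [-14, 79]
step 6 (DROP): [-14]
step 7 (PUSH 11): [-14, 11]
step 8 (PUSH -19): [-14, 11, -19]

[-14, 11, -19]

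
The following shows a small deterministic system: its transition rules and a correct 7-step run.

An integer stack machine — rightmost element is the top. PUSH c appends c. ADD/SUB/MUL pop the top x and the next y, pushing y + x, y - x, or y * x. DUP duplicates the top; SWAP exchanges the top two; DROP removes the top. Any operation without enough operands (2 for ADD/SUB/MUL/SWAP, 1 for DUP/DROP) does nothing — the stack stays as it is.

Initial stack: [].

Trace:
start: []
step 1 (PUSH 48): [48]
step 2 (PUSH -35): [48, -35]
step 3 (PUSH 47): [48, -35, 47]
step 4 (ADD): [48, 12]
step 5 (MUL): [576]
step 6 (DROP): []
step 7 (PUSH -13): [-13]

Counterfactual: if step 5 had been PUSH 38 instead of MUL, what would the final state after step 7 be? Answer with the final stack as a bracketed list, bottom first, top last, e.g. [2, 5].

[48, 12, -13]

(re-executing from step 5 with the substitution; state before step 5: [48, 12])
step 5 (PUSH 38): [48, 12, 38]
step 6 (DROP): [48, 12]
step 7 (PUSH -13): [48, 12, -13]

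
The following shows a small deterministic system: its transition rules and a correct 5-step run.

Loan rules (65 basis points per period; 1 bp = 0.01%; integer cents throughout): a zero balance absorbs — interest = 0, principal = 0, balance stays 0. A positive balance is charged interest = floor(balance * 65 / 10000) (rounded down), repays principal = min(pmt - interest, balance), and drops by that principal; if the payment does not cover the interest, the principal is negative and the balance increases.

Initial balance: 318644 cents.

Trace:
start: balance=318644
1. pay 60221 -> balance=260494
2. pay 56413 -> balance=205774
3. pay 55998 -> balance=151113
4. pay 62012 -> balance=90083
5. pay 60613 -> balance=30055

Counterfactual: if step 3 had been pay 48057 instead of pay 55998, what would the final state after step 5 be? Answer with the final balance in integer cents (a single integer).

38099

(re-executing from step 3 with the substitution; state before step 3: balance=205774)
3. pay 48057 -> balance=159054
4. pay 62012 -> balance=98075
5. pay 60613 -> balance=38099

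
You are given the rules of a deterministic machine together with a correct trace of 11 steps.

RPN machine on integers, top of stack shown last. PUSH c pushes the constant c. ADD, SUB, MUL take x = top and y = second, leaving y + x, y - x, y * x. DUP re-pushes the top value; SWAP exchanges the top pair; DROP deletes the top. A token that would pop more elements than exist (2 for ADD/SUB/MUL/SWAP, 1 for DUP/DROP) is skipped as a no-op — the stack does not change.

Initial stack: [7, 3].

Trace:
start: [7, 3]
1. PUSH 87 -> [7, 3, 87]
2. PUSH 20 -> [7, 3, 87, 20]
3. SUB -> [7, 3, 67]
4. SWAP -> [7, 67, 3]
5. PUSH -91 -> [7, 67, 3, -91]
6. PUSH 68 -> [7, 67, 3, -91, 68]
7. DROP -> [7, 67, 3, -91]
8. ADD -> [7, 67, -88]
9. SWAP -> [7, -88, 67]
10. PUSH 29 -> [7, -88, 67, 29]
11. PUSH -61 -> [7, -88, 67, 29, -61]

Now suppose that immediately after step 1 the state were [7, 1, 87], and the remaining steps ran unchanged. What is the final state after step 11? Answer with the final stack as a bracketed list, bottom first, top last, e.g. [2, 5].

[7, -90, 67, 29, -61]

state after step 1 := [7, 1, 87]
2. PUSH 20 -> [7, 1, 87, 20]
3. SUB -> [7, 1, 67]
4. SWAP -> [7, 67, 1]
5. PUSH -91 -> [7, 67, 1, -91]
6. PUSH 68 -> [7, 67, 1, -91, 68]
7. DROP -> [7, 67, 1, -91]
8. ADD -> [7, 67, -90]
9. SWAP -> [7, -90, 67]
10. PUSH 29 -> [7, -90, 67, 29]
11. PUSH -61 -> [7, -90, 67, 29, -61]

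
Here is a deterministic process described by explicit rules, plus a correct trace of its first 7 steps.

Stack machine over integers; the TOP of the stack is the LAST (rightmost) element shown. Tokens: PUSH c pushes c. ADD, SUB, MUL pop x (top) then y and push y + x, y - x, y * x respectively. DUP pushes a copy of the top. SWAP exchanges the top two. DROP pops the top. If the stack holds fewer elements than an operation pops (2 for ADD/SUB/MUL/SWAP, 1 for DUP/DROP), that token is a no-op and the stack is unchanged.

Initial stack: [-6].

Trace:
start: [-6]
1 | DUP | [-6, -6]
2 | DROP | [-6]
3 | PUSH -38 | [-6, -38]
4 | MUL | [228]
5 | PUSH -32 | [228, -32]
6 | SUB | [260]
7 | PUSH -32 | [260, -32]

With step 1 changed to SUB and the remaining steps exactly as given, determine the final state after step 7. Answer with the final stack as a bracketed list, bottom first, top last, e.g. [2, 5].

(re-executing from step 1 with the substitution; state before step 1: [-6])
1 | SUB | [-6]
2 | DROP | []
3 | PUSH -38 | [-38]
4 | MUL | [-38]
5 | PUSH -32 | [-38, -32]
6 | SUB | [-6]
7 | PUSH -32 | [-6, -32]

[-6, -32]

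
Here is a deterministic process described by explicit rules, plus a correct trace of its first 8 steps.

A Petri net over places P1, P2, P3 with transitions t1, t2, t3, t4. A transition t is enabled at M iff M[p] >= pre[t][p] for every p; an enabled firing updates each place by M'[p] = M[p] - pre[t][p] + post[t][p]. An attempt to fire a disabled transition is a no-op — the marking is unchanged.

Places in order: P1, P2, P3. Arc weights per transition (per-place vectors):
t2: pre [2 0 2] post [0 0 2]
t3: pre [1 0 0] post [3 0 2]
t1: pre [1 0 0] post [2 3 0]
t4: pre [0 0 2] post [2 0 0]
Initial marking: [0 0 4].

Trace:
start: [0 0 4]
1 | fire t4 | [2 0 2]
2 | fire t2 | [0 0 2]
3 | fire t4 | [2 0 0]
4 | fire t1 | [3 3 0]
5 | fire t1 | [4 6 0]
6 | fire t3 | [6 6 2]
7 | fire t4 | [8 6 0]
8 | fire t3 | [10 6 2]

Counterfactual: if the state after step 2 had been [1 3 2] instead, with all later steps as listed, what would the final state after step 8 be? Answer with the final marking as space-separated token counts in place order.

state after step 2 := [1 3 2]
3 | fire t4 | [3 3 0]
4 | fire t1 | [4 6 0]
5 | fire t1 | [5 9 0]
6 | fire t3 | [7 9 2]
7 | fire t4 | [9 9 0]
8 | fire t3 | [11 9 2]

11 9 2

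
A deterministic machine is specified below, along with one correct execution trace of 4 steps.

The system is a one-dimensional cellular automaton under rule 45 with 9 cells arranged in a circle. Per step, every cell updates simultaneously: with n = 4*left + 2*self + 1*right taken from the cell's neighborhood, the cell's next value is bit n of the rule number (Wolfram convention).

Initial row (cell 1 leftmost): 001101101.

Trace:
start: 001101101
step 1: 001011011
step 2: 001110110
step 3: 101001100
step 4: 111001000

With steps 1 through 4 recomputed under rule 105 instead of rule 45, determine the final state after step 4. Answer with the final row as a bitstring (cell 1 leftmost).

100011000

(re-executing steps 1..4 under rule 105; state before step 1: 001101101)
step 1: 001111110
step 2: 101000010
step 3: 010011001
step 4: 100011000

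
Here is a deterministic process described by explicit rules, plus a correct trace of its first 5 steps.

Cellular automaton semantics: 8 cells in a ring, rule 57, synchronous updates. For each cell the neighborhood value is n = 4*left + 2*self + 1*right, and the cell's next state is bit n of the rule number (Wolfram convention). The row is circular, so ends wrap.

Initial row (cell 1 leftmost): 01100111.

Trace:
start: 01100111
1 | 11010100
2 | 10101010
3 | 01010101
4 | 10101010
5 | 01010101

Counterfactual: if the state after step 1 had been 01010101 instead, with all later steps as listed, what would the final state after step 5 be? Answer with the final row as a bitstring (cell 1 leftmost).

01010101

state after step 1 := 01010101
2 | 10101010
3 | 01010101
4 | 10101010
5 | 01010101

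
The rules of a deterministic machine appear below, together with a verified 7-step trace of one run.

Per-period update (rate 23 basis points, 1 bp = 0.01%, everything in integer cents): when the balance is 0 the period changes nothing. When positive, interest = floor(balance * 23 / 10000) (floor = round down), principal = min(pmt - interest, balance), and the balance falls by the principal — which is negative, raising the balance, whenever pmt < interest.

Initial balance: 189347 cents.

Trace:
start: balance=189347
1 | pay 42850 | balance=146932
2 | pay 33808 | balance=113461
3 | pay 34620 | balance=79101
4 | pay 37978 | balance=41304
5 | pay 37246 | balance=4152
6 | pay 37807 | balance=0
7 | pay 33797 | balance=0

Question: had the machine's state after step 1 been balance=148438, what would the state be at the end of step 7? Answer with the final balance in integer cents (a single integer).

state after step 1 := balance=148438
2 | pay 33808 | balance=114971
3 | pay 34620 | balance=80615
4 | pay 37978 | balance=42822
5 | pay 37246 | balance=5674
6 | pay 37807 | balance=0
7 | pay 33797 | balance=0

0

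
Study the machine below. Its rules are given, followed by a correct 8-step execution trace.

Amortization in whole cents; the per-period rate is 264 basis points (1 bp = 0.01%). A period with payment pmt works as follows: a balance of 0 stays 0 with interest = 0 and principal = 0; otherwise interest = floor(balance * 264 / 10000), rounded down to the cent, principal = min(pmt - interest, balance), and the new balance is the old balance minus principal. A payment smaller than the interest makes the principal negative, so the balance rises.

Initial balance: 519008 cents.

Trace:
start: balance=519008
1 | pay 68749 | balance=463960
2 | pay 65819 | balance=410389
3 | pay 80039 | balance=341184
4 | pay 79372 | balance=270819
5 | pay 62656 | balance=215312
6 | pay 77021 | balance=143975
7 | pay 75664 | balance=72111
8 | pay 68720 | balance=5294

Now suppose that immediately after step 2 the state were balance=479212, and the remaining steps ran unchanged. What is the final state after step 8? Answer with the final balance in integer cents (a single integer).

85764

state after step 2 := balance=479212
3 | pay 80039 | balance=411824
4 | pay 79372 | balance=343324
5 | pay 62656 | balance=289731
6 | pay 77021 | balance=220358
7 | pay 75664 | balance=150511
8 | pay 68720 | balance=85764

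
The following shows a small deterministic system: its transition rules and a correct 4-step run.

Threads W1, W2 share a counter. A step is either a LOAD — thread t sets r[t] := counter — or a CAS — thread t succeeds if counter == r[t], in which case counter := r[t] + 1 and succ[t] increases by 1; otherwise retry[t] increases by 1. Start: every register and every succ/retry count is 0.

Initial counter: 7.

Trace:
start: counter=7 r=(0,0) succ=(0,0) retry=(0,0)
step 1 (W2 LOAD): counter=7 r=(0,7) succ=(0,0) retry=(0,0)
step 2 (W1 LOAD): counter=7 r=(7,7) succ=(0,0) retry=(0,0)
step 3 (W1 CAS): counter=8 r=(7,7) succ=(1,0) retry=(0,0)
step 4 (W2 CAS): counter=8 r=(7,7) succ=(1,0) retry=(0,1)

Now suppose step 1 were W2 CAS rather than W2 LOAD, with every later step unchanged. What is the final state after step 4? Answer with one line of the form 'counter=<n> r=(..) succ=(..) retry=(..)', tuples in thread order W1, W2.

counter=8 r=(7,0) succ=(1,0) retry=(0,2)

(re-executing from step 1 with the substitution; state before step 1: counter=7 r=(0,0) succ=(0,0) retry=(0,0))
step 1 (W2 CAS): counter=7 r=(0,0) succ=(0,0) retry=(0,1)
step 2 (W1 LOAD): counter=7 r=(7,0) succ=(0,0) retry=(0,1)
step 3 (W1 CAS): counter=8 r=(7,0) succ=(1,0) retry=(0,1)
step 4 (W2 CAS): counter=8 r=(7,0) succ=(1,0) retry=(0,2)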